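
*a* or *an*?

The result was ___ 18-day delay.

The indefinite article is chosen by the initial *sound* of the following word, not its spelling.
The number *18* is spoken "eighteen", beginning with /ˌeɪˈtiːn/ — a vowel sound.
So the article is *an*: The result was an 18-day delay.

an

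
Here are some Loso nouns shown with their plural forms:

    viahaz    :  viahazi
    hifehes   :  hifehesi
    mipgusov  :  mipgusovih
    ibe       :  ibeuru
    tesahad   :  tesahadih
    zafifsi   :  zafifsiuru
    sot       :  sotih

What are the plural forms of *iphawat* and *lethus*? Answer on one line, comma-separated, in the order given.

Looking at the final sound of each stem: -i when the stem ends in a sibilant (*viahaz*, *hifehes*); -ih when the stem ends in a non-sibilant consonant (*mipgusov*, *tesahad*, *sot*); -uru when the stem ends in a vowel (*ibe*, *zafifsi*).
*iphawat*: final sound = /t/, a non-sibilant consonant → -ih → *iphawatih*.
The final sound of *lethus* is /s/, which is a sibilant, so the suffix is -i, giving *lethusi*.

iphawatih, lethusi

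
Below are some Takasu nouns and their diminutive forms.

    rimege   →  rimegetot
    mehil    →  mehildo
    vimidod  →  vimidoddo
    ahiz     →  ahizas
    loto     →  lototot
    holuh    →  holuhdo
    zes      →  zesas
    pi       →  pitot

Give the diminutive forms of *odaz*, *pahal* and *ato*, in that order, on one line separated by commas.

odazas, pahaldo, atotot

The suffix is conditioned by the final sound: -as when the stem ends in a sibilant (*ahiz*, *zes*); -do when the stem ends in a non-sibilant consonant (*mehil*, *vimidod*, *holuh*); -tot when the stem ends in a vowel (*rimege*, *loto*, *pi*).
*odaz* — final sound /z/ (a sibilant) → -as → *odazas*.
Since the final sound of *pahal* is /l/ (a non-sibilant consonant), it takes -do, giving *pahaldo*.
*ato*: final sound = /o/, a vowel → -tot → *atotot*.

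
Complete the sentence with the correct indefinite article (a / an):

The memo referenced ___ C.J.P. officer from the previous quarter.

a

The indefinite article is chosen by the initial *sound* of the following word, not its spelling.
The initialism *C.J.P.* is read letter by letter; the first letter, C, is pronounced /siː/, which begins with a consonant sound.
So the article is *a*: The memo referenced a C.J.P. officer from the previous quarter.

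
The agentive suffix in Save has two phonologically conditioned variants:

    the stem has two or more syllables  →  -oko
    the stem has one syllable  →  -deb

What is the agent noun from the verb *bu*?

*bu* (one syllable) → -deb → *budeb*.

budeb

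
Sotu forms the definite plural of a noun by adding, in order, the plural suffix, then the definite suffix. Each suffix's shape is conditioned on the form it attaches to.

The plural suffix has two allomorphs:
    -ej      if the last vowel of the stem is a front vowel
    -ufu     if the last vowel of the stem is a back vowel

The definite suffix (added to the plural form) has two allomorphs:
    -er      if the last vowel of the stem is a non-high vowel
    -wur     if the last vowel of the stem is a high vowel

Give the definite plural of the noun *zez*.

zezejer

Since the last vowel of *zez* is /e/ (a front vowel), it takes -ej, giving *zezej*.
The plural form *zezej* — last vowel /e/ (a non-high vowel) → -er → *zezejer*.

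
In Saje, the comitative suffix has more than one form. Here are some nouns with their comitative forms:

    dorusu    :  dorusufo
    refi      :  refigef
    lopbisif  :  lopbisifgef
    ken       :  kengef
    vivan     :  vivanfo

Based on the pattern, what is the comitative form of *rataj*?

The alternation tracks the last vowel of the stem — -gef when the last vowel of the stem is a front vowel (*refi*, *lopbisif*, *ken*); -fo when the last vowel of the stem is a back vowel (*dorusu*, *vivan*).
Since the last vowel of *rataj* is /a/ (a back vowel), it takes -fo, giving *ratajfo*.

ratajfo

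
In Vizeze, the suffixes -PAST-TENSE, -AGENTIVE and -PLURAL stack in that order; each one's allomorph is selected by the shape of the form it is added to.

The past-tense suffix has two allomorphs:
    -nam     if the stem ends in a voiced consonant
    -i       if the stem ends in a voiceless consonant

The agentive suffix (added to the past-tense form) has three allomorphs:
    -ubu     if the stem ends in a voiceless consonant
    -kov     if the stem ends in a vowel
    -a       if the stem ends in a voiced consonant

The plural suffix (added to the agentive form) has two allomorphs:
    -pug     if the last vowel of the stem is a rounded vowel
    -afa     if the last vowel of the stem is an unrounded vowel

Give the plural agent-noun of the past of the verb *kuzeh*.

The final consonant of *kuzeh* is /h/, which is voiceless, so the past-tense suffix is -i, giving *kuzehi*.
The final sound of the past-tense form *kuzehi* is /i/, which is a vowel, so the agentive suffix is -kov, giving *kuzehikov*.
The agentive form *kuzehikov* — last vowel /o/ (a rounded vowel) → -pug → *kuzehikovpug*.

kuzehikovpug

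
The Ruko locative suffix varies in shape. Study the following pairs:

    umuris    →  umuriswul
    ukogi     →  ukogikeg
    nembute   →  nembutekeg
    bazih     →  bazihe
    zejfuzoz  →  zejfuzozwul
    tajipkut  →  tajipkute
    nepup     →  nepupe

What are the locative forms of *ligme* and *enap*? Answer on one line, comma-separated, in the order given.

ligmekeg, enape

The pattern is sibilance of the final sound: -wul when the stem ends in a sibilant (*umuris*, *zejfuzoz*); -e when the stem ends in a non-sibilant consonant (*bazih*, *tajipkut*, *nepup*); -keg when the stem ends in a vowel (*ukogi*, *nembute*).
Since the final sound of *ligme* is /e/ (a vowel), it takes -keg, giving *ligmekeg*.
*enap* — final sound /p/ (a non-sibilant consonant) → -e → *enape*.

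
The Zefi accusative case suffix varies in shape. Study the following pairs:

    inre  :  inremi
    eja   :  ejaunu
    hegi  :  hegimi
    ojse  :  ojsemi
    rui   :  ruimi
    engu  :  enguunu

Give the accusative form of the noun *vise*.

visemi

The pattern is front/back vowel harmony: -mi when the last vowel of the stem is a front vowel (*inre*, *hegi*, *ojse*, *rui*); -unu when the last vowel of the stem is a back vowel (*eja*, *engu*).
*vise*: last vowel = /e/, a front vowel → -mi → *visemi*.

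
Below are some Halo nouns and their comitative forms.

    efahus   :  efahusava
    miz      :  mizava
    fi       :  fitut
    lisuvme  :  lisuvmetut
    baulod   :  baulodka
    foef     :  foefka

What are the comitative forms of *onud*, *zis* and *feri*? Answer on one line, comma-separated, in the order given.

The alternation tracks the final sound of the stem — -ava when the stem ends in a sibilant (*efahus*, *miz*); -ka when the stem ends in a non-sibilant consonant (*baulod*, *foef*); -tut when the stem ends in a vowel (*fi*, *lisuvme*).
Since the final sound of *onud* is /d/ (a non-sibilant consonant), it takes -ka, giving *onudka*.
*zis* — final sound /s/ (a sibilant) → -ava → *zisava*.
Since the final sound of *feri* is /i/ (a vowel), it takes -tut, giving *feritut*.

onudka, zisava, feritut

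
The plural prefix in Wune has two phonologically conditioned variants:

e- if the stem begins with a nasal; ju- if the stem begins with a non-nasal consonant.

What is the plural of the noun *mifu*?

The first consonant of *mifu* is /m/, which is a nasal, so the prefix is e-, giving *emifu*.

emifu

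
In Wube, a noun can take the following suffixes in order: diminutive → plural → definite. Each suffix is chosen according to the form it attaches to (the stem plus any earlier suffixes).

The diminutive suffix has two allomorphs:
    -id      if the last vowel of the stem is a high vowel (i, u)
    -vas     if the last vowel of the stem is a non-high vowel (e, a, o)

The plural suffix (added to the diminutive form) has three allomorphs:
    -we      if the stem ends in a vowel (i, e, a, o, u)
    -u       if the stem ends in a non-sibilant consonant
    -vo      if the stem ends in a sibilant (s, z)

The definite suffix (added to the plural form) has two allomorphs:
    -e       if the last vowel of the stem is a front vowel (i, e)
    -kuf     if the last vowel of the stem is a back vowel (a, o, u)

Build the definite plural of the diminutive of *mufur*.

The last vowel of *mufur* is /u/, which is a high vowel, so the diminutive suffix is -id, giving *mufurid*.
The final sound of the diminutive form *mufurid* is /d/, which is a non-sibilant consonant, so the plural suffix is -u, giving *mufuridu*.
The plural form *mufuridu* — last vowel /u/ (a back vowel) → -kuf → *mufuridukuf*.

mufuridukuf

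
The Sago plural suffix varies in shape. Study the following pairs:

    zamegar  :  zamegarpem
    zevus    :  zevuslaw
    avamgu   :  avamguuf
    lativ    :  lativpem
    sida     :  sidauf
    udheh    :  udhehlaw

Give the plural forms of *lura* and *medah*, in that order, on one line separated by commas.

The suffix is conditioned by the final sound: -law when the stem ends in a voiceless consonant (*zevus*, *udheh*); -pem when the stem ends in a voiced consonant (*zamegar*, *lativ*); -uf when the stem ends in a vowel (*avamgu*, *sida*).
*lura* — final sound /a/ (a vowel) → -uf → *lurauf*.
*medah* — final sound /h/ (a voiceless consonant) → -law → *medahlaw*.

lurauf, medahlaw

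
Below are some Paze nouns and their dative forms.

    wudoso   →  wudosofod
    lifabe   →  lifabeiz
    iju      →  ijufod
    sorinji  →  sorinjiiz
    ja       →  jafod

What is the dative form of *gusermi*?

gusermiiz

The alternation tracks the last vowel of the stem — -iz when the last vowel of the stem is a front vowel (*lifabe*, *sorinji*); -fod when the last vowel of the stem is a back vowel (*wudoso*, *iju*, *ja*).
Since the last vowel of *gusermi* is /i/ (a front vowel), it takes -iz, giving *gusermiiz*.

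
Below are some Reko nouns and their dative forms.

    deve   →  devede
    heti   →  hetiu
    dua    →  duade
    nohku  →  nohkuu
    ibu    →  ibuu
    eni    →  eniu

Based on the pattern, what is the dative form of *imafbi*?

The alternation tracks the last vowel of the stem — -u when the last vowel of the stem is a high vowel (*heti*, *nohku*, *ibu*, *eni*); -de when the last vowel of the stem is a non-high vowel (*deve*, *dua*).
The last vowel of *imafbi* is /i/, which is a high vowel, so the suffix is -u, giving *imafbiu*.

imafbiu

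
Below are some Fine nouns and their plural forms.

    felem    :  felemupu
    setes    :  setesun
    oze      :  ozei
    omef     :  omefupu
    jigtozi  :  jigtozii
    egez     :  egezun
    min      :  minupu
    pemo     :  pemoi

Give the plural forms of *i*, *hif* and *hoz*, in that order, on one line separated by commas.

The suffix is conditioned by the final sound: -un when the stem ends in a sibilant (*setes*, *egez*); -upu when the stem ends in a non-sibilant consonant (*felem*, *omef*, *min*); -i when the stem ends in a vowel (*oze*, *jigtozi*, *pemo*).
The final sound of *i* is /i/, which is a vowel, so the suffix is -i, giving *ii*.
*hif*: final sound = /f/, a non-sibilant consonant → -upu → *hifupu*.
*hoz* — final sound /z/ (a sibilant) → -un → *hozun*.

ii, hifupu, hozun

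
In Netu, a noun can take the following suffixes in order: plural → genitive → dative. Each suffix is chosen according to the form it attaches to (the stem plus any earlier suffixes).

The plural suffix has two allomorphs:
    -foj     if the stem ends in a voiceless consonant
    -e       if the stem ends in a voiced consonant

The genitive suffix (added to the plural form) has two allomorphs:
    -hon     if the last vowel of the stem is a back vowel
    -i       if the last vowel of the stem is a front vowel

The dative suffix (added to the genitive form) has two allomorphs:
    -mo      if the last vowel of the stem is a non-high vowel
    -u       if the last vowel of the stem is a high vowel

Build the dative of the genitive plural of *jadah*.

Since the final consonant of *jadah* is /h/ (voiceless), it takes -foj, giving *jadahfoj*.
Since the last vowel of the plural form *jadahfoj* is /o/ (a back vowel), it takes -hon, giving *jadahfojhon*.
Since the last vowel of the genitive form *jadahfojhon* is /o/ (a non-high vowel), it takes -mo, giving *jadahfojhonmo*.

jadahfojhonmo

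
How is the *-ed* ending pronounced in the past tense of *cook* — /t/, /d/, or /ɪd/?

/t/

The stem *cook* ends in a voiceless consonant other than /t/.
The -ed suffix is realized as /ɪd/ after /t, d/; as /t/ after other voiceless consonants; and as /d/ after other voiced sounds.
So -ed on *cook* is pronounced /t/.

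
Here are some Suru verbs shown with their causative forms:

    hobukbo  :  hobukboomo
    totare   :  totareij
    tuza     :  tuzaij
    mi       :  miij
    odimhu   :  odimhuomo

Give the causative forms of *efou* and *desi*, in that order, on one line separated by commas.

efouomo, desiij

The suffix is conditioned by the last vowel: -omo when the last vowel of the stem is a rounded vowel (*hobukbo*, *odimhu*); -ij when the last vowel of the stem is an unrounded vowel (*totare*, *tuza*, *mi*).
Since the last vowel of *efou* is /u/ (a rounded vowel), it takes -omo, giving *efouomo*.
*desi* — last vowel /i/ (an unrounded vowel) → -ij → *desiij*.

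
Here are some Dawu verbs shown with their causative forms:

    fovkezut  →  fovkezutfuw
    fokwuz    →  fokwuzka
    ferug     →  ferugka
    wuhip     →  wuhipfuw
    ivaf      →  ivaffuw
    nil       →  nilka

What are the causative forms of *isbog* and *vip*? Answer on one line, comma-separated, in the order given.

isbogka, vipfuw

Looking at the final consonant of each stem: -fuw when the stem ends in a voiceless consonant (*fovkezut*, *wuhip*, *ivaf*); -ka when the stem ends in a voiced consonant (*fokwuz*, *ferug*, *nil*).
*isbog*: final consonant = /g/, voiced → -ka → *isbogka*.
Since the final consonant of *vip* is /p/ (voiceless), it takes -fuw, giving *vipfuw*.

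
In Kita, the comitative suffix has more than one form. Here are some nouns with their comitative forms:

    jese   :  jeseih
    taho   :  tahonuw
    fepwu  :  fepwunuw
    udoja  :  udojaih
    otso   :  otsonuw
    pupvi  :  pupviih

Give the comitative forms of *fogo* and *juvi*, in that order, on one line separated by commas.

fogonuw, juviih

Looking at the last vowel of each stem: -nuw when the last vowel of the stem is a rounded vowel (*taho*, *fepwu*, *otso*); -ih when the last vowel of the stem is an unrounded vowel (*jese*, *udoja*, *pupvi*).
Since the last vowel of *fogo* is /o/ (a rounded vowel), it takes -nuw, giving *fogonuw*.
*juvi* — last vowel /i/ (an unrounded vowel) → -ih → *juviih*.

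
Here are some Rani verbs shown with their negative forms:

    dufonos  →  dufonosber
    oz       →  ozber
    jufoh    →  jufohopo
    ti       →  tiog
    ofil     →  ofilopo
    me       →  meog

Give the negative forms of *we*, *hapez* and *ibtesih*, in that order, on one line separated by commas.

The pattern is sibilance of the final sound: -ber when the stem ends in a sibilant (*dufonos*, *oz*); -opo when the stem ends in a non-sibilant consonant (*jufoh*, *ofil*); -og when the stem ends in a vowel (*ti*, *me*).
Since the final sound of *we* is /e/ (a vowel), it takes -og, giving *weog*.
*hapez*: final sound = /z/, a sibilant → -ber → *hapezber*.
The final sound of *ibtesih* is /h/, which is a non-sibilant consonant, so the suffix is -opo, giving *ibtesihopo*.

weog, hapezber, ibtesihopo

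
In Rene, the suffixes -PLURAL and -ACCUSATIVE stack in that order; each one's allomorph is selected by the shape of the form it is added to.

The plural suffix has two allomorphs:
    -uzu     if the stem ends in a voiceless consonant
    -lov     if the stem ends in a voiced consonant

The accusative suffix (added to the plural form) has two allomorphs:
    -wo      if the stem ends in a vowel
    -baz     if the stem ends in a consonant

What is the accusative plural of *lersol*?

*lersol* — final consonant /l/ (voiced) → -lov → *lersollov*.
The final sound of the plural form *lersollov* is /v/, which is a consonant, so the accusative suffix is -baz, giving *lersollovbaz*.

lersollovbaz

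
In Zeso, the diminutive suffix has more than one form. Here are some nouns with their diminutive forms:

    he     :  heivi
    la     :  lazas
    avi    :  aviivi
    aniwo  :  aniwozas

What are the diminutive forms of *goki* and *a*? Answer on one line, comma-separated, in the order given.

gokiivi, azas

The suffix is conditioned by the last vowel: -ivi when the last vowel of the stem is a front vowel (*he*, *avi*); -zas when the last vowel of the stem is a back vowel (*la*, *aniwo*).
The last vowel of *goki* is /i/, which is a front vowel, so the suffix is -ivi, giving *gokiivi*.
*a* — last vowel /a/ (a back vowel) → -zas → *azas*.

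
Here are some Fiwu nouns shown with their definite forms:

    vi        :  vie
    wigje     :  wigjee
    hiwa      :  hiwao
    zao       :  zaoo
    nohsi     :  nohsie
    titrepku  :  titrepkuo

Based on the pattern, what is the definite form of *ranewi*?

ranewie

The suffix is conditioned by the last vowel: -e when the last vowel of the stem is a front vowel (*vi*, *wigje*, *nohsi*); -o when the last vowel of the stem is a back vowel (*hiwa*, *zao*, *titrepku*).
*ranewi* — last vowel /i/ (a front vowel) → -e → *ranewie*.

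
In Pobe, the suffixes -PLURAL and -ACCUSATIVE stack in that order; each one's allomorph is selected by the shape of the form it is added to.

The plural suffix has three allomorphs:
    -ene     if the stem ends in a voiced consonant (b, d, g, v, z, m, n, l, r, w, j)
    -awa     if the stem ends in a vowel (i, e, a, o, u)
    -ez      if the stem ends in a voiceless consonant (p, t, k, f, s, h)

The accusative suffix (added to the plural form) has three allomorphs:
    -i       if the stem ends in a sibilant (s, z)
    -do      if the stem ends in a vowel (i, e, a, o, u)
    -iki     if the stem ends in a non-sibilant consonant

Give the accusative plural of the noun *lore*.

loreawado

The final sound of *lore* is /e/, which is a vowel, so the plural suffix is -awa, giving *loreawa*.
The final sound of the plural form *loreawa* is /a/, which is a vowel, so the accusative suffix is -do, giving *loreawado*.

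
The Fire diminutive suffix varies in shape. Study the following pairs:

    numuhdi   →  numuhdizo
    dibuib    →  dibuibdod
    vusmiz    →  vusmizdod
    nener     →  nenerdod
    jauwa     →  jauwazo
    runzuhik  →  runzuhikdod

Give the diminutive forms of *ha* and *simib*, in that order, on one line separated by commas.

The alternation tracks the final sound of the stem — -dod when the stem ends in a consonant (*dibuib*, *vusmiz*, *nener*, *runzuhik*); -zo when the stem ends in a vowel (*numuhdi*, *jauwa*).
*ha*: final sound = /a/, a vowel → -zo → *hazo*.
*simib*: final sound = /b/, a consonant → -dod → *simibdod*.

hazo, simibdod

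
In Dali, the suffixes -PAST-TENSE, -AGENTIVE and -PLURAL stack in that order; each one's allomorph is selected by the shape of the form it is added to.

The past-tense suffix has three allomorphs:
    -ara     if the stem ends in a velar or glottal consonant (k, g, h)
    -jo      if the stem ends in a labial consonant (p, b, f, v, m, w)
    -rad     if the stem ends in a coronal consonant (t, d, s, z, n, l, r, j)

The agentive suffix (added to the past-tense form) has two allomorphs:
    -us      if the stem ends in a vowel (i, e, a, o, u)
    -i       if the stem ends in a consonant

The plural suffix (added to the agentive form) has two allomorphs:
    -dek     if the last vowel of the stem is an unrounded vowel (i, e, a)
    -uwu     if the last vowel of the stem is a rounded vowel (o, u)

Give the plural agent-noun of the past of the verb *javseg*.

javsegarausuwu

*javseg*: final consonant = /g/, velar/glottal → -ara → *javsegara*.
The past-tense form *javsegara* — final sound /a/ (a vowel) → -us → *javsegaraus*.
The last vowel of the agentive form *javsegaraus* is /u/, which is a rounded vowel, so the plural suffix is -uwu, giving *javsegarausuwu*.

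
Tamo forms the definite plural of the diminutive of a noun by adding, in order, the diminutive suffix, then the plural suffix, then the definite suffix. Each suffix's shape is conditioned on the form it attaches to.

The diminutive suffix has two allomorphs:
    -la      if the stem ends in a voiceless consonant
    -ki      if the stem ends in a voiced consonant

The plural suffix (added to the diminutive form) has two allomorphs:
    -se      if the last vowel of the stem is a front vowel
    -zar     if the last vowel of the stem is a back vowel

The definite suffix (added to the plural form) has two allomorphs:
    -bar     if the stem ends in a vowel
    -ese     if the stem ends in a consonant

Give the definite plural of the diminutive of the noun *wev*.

wevkisebar

*wev*: final consonant = /v/, voiced → -ki → *wevki*.
The diminutive form *wevki* — last vowel /i/ (a front vowel) → -se → *wevkise*.
Since the final sound of the plural form *wevkise* is /e/ (a vowel), it takes -bar, giving *wevkisebar*.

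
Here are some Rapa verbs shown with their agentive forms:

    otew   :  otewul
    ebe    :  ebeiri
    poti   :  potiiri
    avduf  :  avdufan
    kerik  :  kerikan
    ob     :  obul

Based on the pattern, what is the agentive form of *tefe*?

The suffix is conditioned by the final sound: -an when the stem ends in a voiceless consonant (*avduf*, *kerik*); -ul when the stem ends in a voiced consonant (*otew*, *ob*); -iri when the stem ends in a vowel (*ebe*, *poti*).
The final sound of *tefe* is /e/, which is a vowel, so the suffix is -iri, giving *tefeiri*.

tefeiri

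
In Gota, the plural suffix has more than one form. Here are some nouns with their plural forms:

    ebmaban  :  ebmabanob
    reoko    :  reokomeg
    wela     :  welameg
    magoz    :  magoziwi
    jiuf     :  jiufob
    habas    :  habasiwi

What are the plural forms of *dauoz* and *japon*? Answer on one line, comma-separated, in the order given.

The suffix is conditioned by the final sound: -iwi when the stem ends in a sibilant (*magoz*, *habas*); -ob when the stem ends in a non-sibilant consonant (*ebmaban*, *jiuf*); -meg when the stem ends in a vowel (*reoko*, *wela*).
The final sound of *dauoz* is /z/, which is a sibilant, so the suffix is -iwi, giving *dauoziwi*.
The final sound of *japon* is /n/, which is a non-sibilant consonant, so the suffix is -ob, giving *japonob*.

dauoziwi, japonob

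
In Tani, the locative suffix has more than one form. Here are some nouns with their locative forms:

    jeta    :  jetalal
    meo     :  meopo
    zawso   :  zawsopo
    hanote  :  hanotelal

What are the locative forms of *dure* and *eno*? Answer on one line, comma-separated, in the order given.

Looking at the last vowel of each stem: -po when the last vowel of the stem is a rounded vowel (*meo*, *zawso*); -lal when the last vowel of the stem is an unrounded vowel (*jeta*, *hanote*).
The last vowel of *dure* is /e/, which is an unrounded vowel, so the suffix is -lal, giving *durelal*.
The last vowel of *eno* is /o/, which is a rounded vowel, so the suffix is -po, giving *enopo*.

durelal, enopo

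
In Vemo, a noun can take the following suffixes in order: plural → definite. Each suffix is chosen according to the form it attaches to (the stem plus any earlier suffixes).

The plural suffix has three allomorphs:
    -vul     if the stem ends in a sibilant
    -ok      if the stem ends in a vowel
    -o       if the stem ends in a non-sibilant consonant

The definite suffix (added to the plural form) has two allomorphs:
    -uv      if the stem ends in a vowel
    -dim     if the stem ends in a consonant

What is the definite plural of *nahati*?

The final sound of *nahati* is /i/, which is a vowel, so the plural suffix is -ok, giving *nahatiok*.
The plural form *nahatiok*: final sound = /k/, a consonant → -dim → *nahatiokdim*.

nahatiokdim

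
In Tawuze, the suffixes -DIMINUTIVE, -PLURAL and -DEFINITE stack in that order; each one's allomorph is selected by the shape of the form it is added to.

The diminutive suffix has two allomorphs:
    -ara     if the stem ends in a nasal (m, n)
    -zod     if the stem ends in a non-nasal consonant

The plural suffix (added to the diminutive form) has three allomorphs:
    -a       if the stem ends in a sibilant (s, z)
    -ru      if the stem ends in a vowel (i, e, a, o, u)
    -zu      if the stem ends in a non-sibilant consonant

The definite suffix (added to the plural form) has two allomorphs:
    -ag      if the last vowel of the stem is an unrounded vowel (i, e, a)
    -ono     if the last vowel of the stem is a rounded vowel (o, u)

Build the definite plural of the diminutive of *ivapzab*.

*ivapzab*: final consonant = /b/, non-nasal → -zod → *ivapzabzod*.
The diminutive form *ivapzabzod* — final sound /d/ (a non-sibilant consonant) → -zu → *ivapzabzodzu*.
Since the last vowel of the plural form *ivapzabzodzu* is /u/ (a rounded vowel), it takes -ono, giving *ivapzabzodzuono*.

ivapzabzodzuono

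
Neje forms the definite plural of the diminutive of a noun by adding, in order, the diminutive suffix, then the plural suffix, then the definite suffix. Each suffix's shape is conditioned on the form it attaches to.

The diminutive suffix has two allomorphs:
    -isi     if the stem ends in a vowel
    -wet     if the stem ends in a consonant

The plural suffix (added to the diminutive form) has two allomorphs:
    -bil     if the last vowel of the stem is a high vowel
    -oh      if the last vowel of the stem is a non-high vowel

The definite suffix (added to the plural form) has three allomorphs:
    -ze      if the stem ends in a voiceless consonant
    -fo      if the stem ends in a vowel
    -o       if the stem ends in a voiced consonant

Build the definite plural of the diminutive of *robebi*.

robebiisibilo

The final sound of *robebi* is /i/, which is a vowel, so the diminutive suffix is -isi, giving *robebiisi*.
The last vowel of the diminutive form *robebiisi* is /i/, which is a high vowel, so the plural suffix is -bil, giving *robebiisibil*.
The final sound of the plural form *robebiisibil* is /l/, which is a voiced consonant, so the definite suffix is -o, giving *robebiisibilo*.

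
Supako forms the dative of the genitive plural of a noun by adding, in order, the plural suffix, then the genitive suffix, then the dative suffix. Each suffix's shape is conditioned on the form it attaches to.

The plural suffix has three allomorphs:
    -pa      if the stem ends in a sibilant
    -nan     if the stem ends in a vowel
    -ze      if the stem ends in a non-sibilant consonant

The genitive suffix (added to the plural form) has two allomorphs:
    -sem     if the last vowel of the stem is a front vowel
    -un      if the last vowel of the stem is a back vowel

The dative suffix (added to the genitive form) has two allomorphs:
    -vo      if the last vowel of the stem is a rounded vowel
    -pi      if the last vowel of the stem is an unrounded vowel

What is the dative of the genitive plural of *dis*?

Since the final sound of *dis* is /s/ (a sibilant), it takes -pa, giving *dispa*.
The plural form *dispa* — last vowel /a/ (a back vowel) → -un → *dispaun*.
The genitive form *dispaun*: last vowel = /u/, a rounded vowel → -vo → *dispaunvo*.

dispaunvo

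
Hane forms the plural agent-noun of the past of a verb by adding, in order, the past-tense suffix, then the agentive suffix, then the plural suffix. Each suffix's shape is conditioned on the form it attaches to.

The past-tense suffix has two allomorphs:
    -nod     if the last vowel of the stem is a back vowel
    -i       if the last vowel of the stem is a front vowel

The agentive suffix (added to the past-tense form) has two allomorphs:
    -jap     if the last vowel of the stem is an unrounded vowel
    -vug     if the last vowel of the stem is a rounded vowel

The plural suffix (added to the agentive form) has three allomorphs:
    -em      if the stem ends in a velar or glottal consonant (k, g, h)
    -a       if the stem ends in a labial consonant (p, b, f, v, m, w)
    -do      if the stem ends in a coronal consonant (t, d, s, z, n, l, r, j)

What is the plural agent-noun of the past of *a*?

*a*: last vowel = /a/, a back vowel → -nod → *anod*.
The last vowel of the past-tense form *anod* is /o/, which is a rounded vowel, so the agentive suffix is -vug, giving *anodvug*.
The agentive form *anodvug*: final consonant = /g/, velar/glottal → -em → *anodvugem*.

anodvugem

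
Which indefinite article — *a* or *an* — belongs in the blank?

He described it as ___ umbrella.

The indefinite article is chosen by the initial *sound* of the following word, not its spelling.
*umbrella* begins with the sound /ʌ/ (u pronounced /ʌ/) — a vowel sound.
So the article is *an*: He described it as an umbrella.

an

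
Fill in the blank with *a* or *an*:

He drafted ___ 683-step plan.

The indefinite article is chosen by the initial *sound* of the following word, not its spelling.
The number *683* is spoken "six hundred …", beginning with /sɪks/ — a consonant sound.
So the article is *a*: He drafted a 683-step plan.

a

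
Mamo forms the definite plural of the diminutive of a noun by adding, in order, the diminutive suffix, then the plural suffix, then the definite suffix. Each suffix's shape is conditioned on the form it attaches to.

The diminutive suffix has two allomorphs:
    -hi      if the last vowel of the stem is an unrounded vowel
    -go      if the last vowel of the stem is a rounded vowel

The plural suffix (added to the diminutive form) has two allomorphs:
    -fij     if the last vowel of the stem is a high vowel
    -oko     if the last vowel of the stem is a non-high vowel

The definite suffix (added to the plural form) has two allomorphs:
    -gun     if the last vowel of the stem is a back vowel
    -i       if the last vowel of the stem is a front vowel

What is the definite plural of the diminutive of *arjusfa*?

arjusfahifiji

Since the last vowel of *arjusfa* is /a/ (an unrounded vowel), it takes -hi, giving *arjusfahi*.
The diminutive form *arjusfahi* — last vowel /i/ (a high vowel) → -fij → *arjusfahifij*.
The plural form *arjusfahifij* — last vowel /i/ (a front vowel) → -i → *arjusfahifiji*.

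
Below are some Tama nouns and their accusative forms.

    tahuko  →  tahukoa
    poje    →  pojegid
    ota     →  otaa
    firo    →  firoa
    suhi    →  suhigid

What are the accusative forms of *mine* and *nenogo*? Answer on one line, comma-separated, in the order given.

minegid, nenogoa

Looking at the last vowel of each stem: -gid when the last vowel of the stem is a front vowel (*poje*, *suhi*); -a when the last vowel of the stem is a back vowel (*tahuko*, *ota*, *firo*).
Since the last vowel of *mine* is /e/ (a front vowel), it takes -gid, giving *minegid*.
The last vowel of *nenogo* is /o/, which is a back vowel, so the suffix is -a, giving *nenogoa*.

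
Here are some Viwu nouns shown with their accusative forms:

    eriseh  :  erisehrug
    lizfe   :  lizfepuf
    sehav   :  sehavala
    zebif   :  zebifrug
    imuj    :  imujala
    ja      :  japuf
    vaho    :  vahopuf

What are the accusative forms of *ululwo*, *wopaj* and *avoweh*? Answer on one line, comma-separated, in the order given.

The pattern is voicing of the final sound: -rug when the stem ends in a voiceless consonant (*eriseh*, *zebif*); -ala when the stem ends in a voiced consonant (*sehav*, *imuj*); -puf when the stem ends in a vowel (*lizfe*, *ja*, *vaho*).
The final sound of *ululwo* is /o/, which is a vowel, so the suffix is -puf, giving *ululwopuf*.
The final sound of *wopaj* is /j/, which is a voiced consonant, so the suffix is -ala, giving *wopajala*.
The final sound of *avoweh* is /h/, which is a voiceless consonant, so the suffix is -rug, giving *avowehrug*.

ululwopuf, wopajala, avowehrug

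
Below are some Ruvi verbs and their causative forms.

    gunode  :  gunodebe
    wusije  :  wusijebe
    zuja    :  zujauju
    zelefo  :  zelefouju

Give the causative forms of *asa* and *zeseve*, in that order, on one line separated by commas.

asauju, zesevebe

The suffix is conditioned by the last vowel: -be when the last vowel of the stem is a front vowel (*gunode*, *wusije*); -uju when the last vowel of the stem is a back vowel (*zuja*, *zelefo*).
The last vowel of *asa* is /a/, which is a back vowel, so the suffix is -uju, giving *asauju*.
Since the last vowel of *zeseve* is /e/ (a front vowel), it takes -be, giving *zesevebe*.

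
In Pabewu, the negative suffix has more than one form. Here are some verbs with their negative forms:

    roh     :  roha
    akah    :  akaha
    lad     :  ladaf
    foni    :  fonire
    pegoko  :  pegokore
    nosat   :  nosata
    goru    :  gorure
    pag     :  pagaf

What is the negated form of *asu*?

asure

The pattern is voicing of the final sound: -a when the stem ends in a voiceless consonant (*roh*, *akah*, *nosat*); -af when the stem ends in a voiced consonant (*lad*, *pag*); -re when the stem ends in a vowel (*foni*, *pegoko*, *goru*).
*asu* — final sound /u/ (a vowel) → -re → *asure*.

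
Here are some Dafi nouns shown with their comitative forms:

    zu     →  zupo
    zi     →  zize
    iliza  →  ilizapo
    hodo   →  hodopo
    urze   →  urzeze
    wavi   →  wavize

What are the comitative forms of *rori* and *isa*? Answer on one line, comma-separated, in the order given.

rorize, isapo

The alternation tracks the last vowel of the stem — -ze when the last vowel of the stem is a front vowel (*zi*, *urze*, *wavi*); -po when the last vowel of the stem is a back vowel (*zu*, *iliza*, *hodo*).
The last vowel of *rori* is /i/, which is a front vowel, so the suffix is -ze, giving *rorize*.
Since the last vowel of *isa* is /a/ (a back vowel), it takes -po, giving *isapo*.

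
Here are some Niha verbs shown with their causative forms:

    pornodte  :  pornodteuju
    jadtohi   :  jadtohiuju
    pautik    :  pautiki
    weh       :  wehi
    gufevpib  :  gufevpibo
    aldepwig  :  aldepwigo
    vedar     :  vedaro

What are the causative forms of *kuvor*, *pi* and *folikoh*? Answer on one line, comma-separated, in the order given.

kuvoro, piuju, folikohi

The suffix is conditioned by the final sound: -i when the stem ends in a voiceless consonant (*pautik*, *weh*); -o when the stem ends in a voiced consonant (*gufevpib*, *aldepwig*, *vedar*); -uju when the stem ends in a vowel (*pornodte*, *jadtohi*).
*kuvor* — final sound /r/ (a voiced consonant) → -o → *kuvoro*.
Since the final sound of *pi* is /i/ (a vowel), it takes -uju, giving *piuju*.
The final sound of *folikoh* is /h/, which is a voiceless consonant, so the suffix is -i, giving *folikohi*.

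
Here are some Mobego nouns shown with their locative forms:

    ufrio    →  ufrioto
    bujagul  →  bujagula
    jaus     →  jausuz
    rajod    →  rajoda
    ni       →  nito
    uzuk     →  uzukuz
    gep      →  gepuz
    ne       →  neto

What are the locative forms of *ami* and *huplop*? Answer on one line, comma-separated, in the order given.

The pattern is voicing of the final sound: -uz when the stem ends in a voiceless consonant (*jaus*, *uzuk*, *gep*); -a when the stem ends in a voiced consonant (*bujagul*, *rajod*); -to when the stem ends in a vowel (*ufrio*, *ni*, *ne*).
Since the final sound of *ami* is /i/ (a vowel), it takes -to, giving *amito*.
*huplop*: final sound = /p/, a voiceless consonant → -uz → *huplopuz*.

amito, huplopuz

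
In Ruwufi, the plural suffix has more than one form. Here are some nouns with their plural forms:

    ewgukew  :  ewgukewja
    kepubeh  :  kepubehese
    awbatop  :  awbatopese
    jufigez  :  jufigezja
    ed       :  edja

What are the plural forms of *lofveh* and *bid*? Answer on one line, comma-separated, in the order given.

Looking at the final consonant of each stem: -ese when the stem ends in a voiceless consonant (*kepubeh*, *awbatop*); -ja when the stem ends in a voiced consonant (*ewgukew*, *jufigez*, *ed*).
The final consonant of *lofveh* is /h/, which is voiceless, so the suffix is -ese, giving *lofvehese*.
The final consonant of *bid* is /d/, which is voiced, so the suffix is -ja, giving *bidja*.

lofvehese, bidja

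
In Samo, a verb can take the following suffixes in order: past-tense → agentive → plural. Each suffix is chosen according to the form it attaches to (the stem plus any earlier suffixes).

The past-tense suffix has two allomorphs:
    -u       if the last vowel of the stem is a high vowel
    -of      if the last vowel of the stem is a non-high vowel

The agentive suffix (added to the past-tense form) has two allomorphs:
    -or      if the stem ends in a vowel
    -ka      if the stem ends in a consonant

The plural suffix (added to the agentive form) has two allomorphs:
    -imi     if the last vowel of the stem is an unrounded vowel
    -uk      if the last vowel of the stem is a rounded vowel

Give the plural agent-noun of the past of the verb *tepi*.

The last vowel of *tepi* is /i/, which is a high vowel, so the past-tense suffix is -u, giving *tepiu*.
Since the final sound of the past-tense form *tepiu* is /u/ (a vowel), it takes -or, giving *tepiuor*.
Since the last vowel of the agentive form *tepiuor* is /o/ (a rounded vowel), it takes -uk, giving *tepiuoruk*.

tepiuoruk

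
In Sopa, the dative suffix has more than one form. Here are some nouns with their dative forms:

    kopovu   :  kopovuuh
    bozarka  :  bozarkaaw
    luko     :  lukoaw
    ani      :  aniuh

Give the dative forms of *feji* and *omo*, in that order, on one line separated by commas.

The pattern is height harmony: -uh when the last vowel of the stem is a high vowel (*kopovu*, *ani*); -aw when the last vowel of the stem is a non-high vowel (*bozarka*, *luko*).
*feji* — last vowel /i/ (a high vowel) → -uh → *fejiuh*.
*omo*: last vowel = /o/, a non-high vowel → -aw → *omoaw*.

fejiuh, omoaw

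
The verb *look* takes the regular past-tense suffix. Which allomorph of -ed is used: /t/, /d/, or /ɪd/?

The stem *look* ends in a voiceless consonant other than /t/.
The -ed suffix is realized as /ɪd/ after /t, d/; as /t/ after other voiceless consonants; and as /d/ after other voiced sounds.
So -ed on *look* is pronounced /t/.

/t/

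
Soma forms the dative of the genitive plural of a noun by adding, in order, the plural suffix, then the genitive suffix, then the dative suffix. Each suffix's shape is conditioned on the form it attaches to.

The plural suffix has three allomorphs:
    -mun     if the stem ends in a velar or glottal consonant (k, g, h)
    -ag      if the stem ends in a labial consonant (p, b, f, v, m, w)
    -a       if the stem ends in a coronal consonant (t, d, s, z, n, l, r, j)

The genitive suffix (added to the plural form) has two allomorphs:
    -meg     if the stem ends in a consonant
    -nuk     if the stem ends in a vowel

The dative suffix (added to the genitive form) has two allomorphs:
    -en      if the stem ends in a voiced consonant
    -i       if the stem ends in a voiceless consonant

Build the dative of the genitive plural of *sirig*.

sirigmunmegen

*sirig* — final consonant /g/ (velar/glottal) → -mun → *sirigmun*.
The plural form *sirigmun*: final sound = /n/, a consonant → -meg → *sirigmunmeg*.
The genitive form *sirigmunmeg* — final consonant /g/ (voiced) → -en → *sirigmunmegen*.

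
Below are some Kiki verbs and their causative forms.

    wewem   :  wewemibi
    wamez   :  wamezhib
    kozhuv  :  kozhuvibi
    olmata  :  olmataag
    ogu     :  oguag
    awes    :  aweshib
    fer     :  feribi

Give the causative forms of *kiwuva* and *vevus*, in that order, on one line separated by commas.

kiwuvaag, vevushib

The pattern is sibilance of the final sound: -hib when the stem ends in a sibilant (*wamez*, *awes*); -ibi when the stem ends in a non-sibilant consonant (*wewem*, *kozhuv*, *fer*); -ag when the stem ends in a vowel (*olmata*, *ogu*).
The final sound of *kiwuva* is /a/, which is a vowel, so the suffix is -ag, giving *kiwuvaag*.
*vevus* — final sound /s/ (a sibilant) → -hib → *vevushib*.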